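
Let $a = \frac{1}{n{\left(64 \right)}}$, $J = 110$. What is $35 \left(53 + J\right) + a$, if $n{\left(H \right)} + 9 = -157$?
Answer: $\frac{947029}{166} \approx 5705.0$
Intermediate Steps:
$n{\left(H \right)} = -166$ ($n{\left(H \right)} = -9 - 157 = -166$)
$a = - \frac{1}{166}$ ($a = \frac{1}{-166} = - \frac{1}{166} \approx -0.0060241$)
$35 \left(53 + J\right) + a = 35 \left(53 + 110\right) - \frac{1}{166} = 35 \cdot 163 - \frac{1}{166} = 5705 - \frac{1}{166} = \frac{947029}{166}$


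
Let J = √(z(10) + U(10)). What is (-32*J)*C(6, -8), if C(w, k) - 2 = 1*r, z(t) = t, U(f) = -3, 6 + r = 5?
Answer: -32*√7 ≈ -84.664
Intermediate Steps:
r = -1 (r = -6 + 5 = -1)
C(w, k) = 1 (C(w, k) = 2 + 1*(-1) = 2 - 1 = 1)
J = √7 (J = √(10 - 3) = √7 ≈ 2.6458)
(-32*J)*C(6, -8) = -32*√7*1 = -32*√7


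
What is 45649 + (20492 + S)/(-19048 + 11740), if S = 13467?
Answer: 11502377/252 ≈ 45644.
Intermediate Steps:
45649 + (20492 + S)/(-19048 + 11740) = 45649 + (20492 + 13467)/(-19048 + 11740) = 45649 + 33959/(-7308) = 45649 + 33959*(-1/7308) = 45649 - 1171/252 = 11502377/252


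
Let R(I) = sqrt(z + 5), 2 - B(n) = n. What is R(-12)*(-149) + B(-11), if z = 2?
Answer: 13 - 149*sqrt(7) ≈ -381.22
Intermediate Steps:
B(n) = 2 - n
R(I) = sqrt(7) (R(I) = sqrt(2 + 5) = sqrt(7))
R(-12)*(-149) + B(-11) = sqrt(7)*(-149) + (2 - 1*(-11)) = -149*sqrt(7) + (2 + 11) = -149*sqrt(7) + 13 = 13 - 149*sqrt(7)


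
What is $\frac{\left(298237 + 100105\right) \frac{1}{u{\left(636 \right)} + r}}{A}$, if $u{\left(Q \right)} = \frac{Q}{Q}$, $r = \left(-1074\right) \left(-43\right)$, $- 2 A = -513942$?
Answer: $\frac{398342}{11867691693} \approx 3.3565 \cdot 10^{-5}$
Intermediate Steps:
$A = 256971$ ($A = \left(- \frac{1}{2}\right) \left(-513942\right) = 256971$)
$r = 46182$
$u{\left(Q \right)} = 1$
$\frac{\left(298237 + 100105\right) \frac{1}{u{\left(636 \right)} + r}}{A} = \frac{\left(298237 + 100105\right) \frac{1}{1 + 46182}}{256971} = \frac{398342}{46183} \cdot \frac{1}{256971} = \frac{398342}{11867691693}$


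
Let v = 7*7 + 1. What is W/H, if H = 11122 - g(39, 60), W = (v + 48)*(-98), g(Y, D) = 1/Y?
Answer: -374556/433757 ≈ -0.86352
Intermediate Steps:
v = 50 (v = 49 + 1 = 50)
W = -9604 (W = (50 + 48)*(-98) = 98*(-98) = -9604)
H = 433757/39 (H = 11122 - 1/39 = 433757/39 ≈ 11122.)
W/H = -9604/433757/39 = -9604*39/433757 = -374556/433757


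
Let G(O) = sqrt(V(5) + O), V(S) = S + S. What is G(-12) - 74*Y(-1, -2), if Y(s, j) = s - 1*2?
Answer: 222 + I*sqrt(2) ≈ 222.0 + 1.4142*I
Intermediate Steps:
V(S) = 2*S
Y(s, j) = -2 + s (Y(s, j) = s - 2 = -2 + s)
G(O) = sqrt(10 + O) (G(O) = sqrt(2*5 + O) = sqrt(10 + O))
G(-12) - 74*Y(-1, -2) = sqrt(10 - 12) - 74*(-2 - 1) = sqrt(-2) - 74*(-3) = I*sqrt(2) + 222 = 222 + I*sqrt(2)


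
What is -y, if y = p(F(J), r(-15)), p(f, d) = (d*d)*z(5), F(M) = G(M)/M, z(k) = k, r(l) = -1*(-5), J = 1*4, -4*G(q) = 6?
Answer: -125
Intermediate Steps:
G(q) = -3/2 (G(q) = -1/4*6 = -3/2)
J = 4
r(l) = 5
F(M) = -3/(2*M)
p(f, d) = 5*d**2 (p(f, d) = (d*d)*5 = d**2*5 = 5*d**2)
y = 125 (y = 5*5**2 = 5*25 = 125)
-y = -1*125 = -125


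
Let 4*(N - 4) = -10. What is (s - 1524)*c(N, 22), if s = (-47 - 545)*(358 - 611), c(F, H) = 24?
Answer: 3558048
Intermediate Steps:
N = 3/2 (N = 4 + (¼)*(-10) = 4 - 5/2 = 3/2 ≈ 1.5000)
s = 149776 (s = -592*(-253) = 149776)
(s - 1524)*c(N, 22) = (149776 - 1524)*24 = 148252*24 = 3558048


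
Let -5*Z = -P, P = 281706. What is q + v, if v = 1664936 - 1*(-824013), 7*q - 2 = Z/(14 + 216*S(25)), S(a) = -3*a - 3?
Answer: 733231873972/294595 ≈ 2.4889e+6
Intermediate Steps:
S(a) = -3 - 3*a
Z = 281706/5 (Z = -(-1)*281706/5 = -⅕*(-281706) = 281706/5 ≈ 56341.)
q = -56683/294595 (q = 2/7 + (281706/(5*(14 + 216*(-3 - 3*25))))/7 = 2/7 + (281706/(5*(14 + 216*(-3 - 75))))/7 = 2/7 + (281706/(5*(14 + 216*(-78))))/7 = 2/7 + (281706/(5*(14 - 16848)))/7 = 2/7 + ((281706/5)/(-16834))/7 = 2/7 + ((281706/5)*(-1/16834))/7 = 2/7 + (⅐)*(-140853/42085) = 2/7 - 140853/294595 = -56683/294595 ≈ -0.19241)
v = 2488949 (v = 1664936 + 824013 = 2488949)
q + v = -56683/294595 + 2488949 = 733231873972/294595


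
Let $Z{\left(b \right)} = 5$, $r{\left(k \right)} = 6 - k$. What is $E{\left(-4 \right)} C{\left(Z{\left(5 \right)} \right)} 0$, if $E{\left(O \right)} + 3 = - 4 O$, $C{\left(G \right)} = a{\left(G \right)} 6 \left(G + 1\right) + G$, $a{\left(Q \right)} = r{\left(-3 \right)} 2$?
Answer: $0$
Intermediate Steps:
$a{\left(Q \right)} = 18$ ($a{\left(Q \right)} = \left(6 - -3\right) 2 = \left(6 + 3\right) 2 = 9 \cdot 2 = 18$)
$C{\left(G \right)} = 108 + 109 G$ ($C{\left(G \right)} = 18 \cdot 6 \left(G + 1\right) + G = 18 \cdot 6 \left(1 + G\right) + G = 18 \left(6 + 6 G\right) + G = \left(108 + 108 G\right) + G = 108 + 109 G$)
$E{\left(O \right)} = -3 - 4 O$
$E{\left(-4 \right)} C{\left(Z{\left(5 \right)} \right)} 0 = \left(-3 - -16\right) \left(108 + 109 \cdot 5\right) 0 = \left(-3 + 16\right) \left(108 + 545\right) 0 = 13 \cdot 653 \cdot 0 = 8489 \cdot 0 = 0$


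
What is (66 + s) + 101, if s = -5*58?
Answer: -123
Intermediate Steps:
s = -290
(66 + s) + 101 = (66 - 290) + 101 = -224 + 101 = -123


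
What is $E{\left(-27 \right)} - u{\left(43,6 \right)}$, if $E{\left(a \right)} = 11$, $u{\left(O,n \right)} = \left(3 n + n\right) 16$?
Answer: $-373$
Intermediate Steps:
$u{\left(O,n \right)} = 64 n$ ($u{\left(O,n \right)} = 4 n 16 = 64 n$)
$E{\left(-27 \right)} - u{\left(43,6 \right)} = 11 - 64 \cdot 6 = 11 - 384 = -373$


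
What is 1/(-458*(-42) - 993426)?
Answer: -1/974190 ≈ -1.0265e-6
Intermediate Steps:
1/(-458*(-42) - 993426) = 1/(19236 - 993426) = 1/(-974190) = -1/974190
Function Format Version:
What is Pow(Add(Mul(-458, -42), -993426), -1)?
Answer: Rational(-1, 974190) ≈ -1.0265e-6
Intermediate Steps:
Pow(Add(Mul(-458, -42), -993426), -1) = Pow(Add(19236, -993426), -1) = Pow(-974190, -1) = Rational(-1, 974190)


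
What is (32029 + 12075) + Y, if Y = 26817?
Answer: 70921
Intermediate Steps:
(32029 + 12075) + Y = (32029 + 12075) + 26817 = 44104 + 26817 = 70921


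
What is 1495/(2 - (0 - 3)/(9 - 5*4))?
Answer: 16445/19 ≈ 865.53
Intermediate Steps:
1495/(2 - (0 - 3)/(9 - 5*4)) = 1495/(2 - (-3)/(9 - 20)) = 1495/(2 - (-3)/(-11)) = 1495/(2 - (-3)*(-1)/11) = 1495/(2 - 1*3/11) = 1495/(2 - 3/11) = 1495/(19/11) = (11/19)*1495 = 16445/19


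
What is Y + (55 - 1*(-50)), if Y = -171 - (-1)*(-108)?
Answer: -174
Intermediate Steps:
Y = -279 (Y = -171 - 1*108 = -171 - 108 = -279)
Y + (55 - 1*(-50)) = -279 + (55 - 1*(-50)) = -279 + (55 + 50) = -279 + 105 = -174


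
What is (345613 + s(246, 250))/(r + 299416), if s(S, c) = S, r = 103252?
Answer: 345859/402668 ≈ 0.85892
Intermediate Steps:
(345613 + s(246, 250))/(r + 299416) = (345613 + 246)/(103252 + 299416) = 345859/402668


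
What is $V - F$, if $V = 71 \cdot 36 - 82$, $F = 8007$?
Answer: $-5533$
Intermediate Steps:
$V = 2474$ ($V = 2556 - 82 = 2474$)
$V - F = 2474 - 8007 = -5533$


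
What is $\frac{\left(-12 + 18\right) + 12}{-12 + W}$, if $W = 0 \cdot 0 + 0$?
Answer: $- \frac{3}{2} \approx -1.5$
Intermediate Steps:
$W = 0$ ($W = 0 + 0 = 0$)
$\frac{\left(-12 + 18\right) + 12}{-12 + W} = \frac{\left(-12 + 18\right) + 12}{-12 + 0} = \frac{6 + 12}{-12} = \left(- \frac{1}{12}\right) 18 = - \frac{3}{2}$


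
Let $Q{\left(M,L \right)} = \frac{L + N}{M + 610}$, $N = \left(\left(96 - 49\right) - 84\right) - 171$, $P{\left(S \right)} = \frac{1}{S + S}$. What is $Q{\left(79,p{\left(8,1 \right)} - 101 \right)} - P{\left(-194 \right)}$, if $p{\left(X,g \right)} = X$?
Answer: $- \frac{116099}{267332} \approx -0.43429$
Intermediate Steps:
$P{\left(S \right)} = \frac{1}{2 S}$
$N = -208$ ($N = \left(47 - 84\right) - 171 = -37 - 171 = -208$)
$Q{\left(M,L \right)} = \frac{-208 + L}{610 + M}$ ($Q{\left(M,L \right)} = \frac{L - 208}{M + 610} = \frac{-208 + L}{610 + M}$)
$Q{\left(79,p{\left(8,1 \right)} - 101 \right)} - P{\left(-194 \right)} = \frac{-208 + \left(8 - 101\right)}{610 + 79} - \frac{1}{2 \left(-194\right)} = \frac{-208 - 93}{689} - \frac{1}{2} \left(- \frac{1}{194}\right) = \frac{1}{689} \left(-301\right) - - \frac{1}{388} = - \frac{301}{689} + \frac{1}{388} = - \frac{116099}{267332}$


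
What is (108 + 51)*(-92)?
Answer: -14628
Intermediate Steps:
(108 + 51)*(-92) = 159*(-92) = -14628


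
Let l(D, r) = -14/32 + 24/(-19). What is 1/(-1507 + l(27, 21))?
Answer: -304/458645 ≈ -0.00066282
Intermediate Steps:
l(D, r) = -517/304 (l(D, r) = -14*1/32 + 24*(-1/19) = -7/16 - 24/19 = -517/304)
1/(-1507 + l(27, 21)) = 1/(-1507 - 517/304) = 1/(-458645/304) = -304/458645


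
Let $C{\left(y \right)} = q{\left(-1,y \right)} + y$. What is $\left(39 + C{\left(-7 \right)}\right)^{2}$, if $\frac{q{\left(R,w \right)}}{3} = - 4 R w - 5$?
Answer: $4489$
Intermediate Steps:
$q{\left(R,w \right)} = -15 - 12 R w$ ($q{\left(R,w \right)} = 3 \left(- 4 R w - 5\right) = 3 \left(-5 - 4 R w\right) = -15 - 12 R w$)
$C{\left(y \right)} = -15 + 13 y$ ($C{\left(y \right)} = \left(-15 - - 12 y\right) + y = \left(-15 + 12 y\right) + y = -15 + 13 y$)
$\left(39 + C{\left(-7 \right)}\right)^{2} = \left(39 + \left(-15 + 13 \left(-7\right)\right)\right)^{2} = \left(39 - 106\right)^{2} = \left(-67\right)^{2} = 4489$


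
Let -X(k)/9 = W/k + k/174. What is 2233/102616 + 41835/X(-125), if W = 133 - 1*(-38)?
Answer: 10374707201307/4656611464 ≈ 2228.0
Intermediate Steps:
W = 171 (W = 133 + 38 = 171)
X(k) = -1539/k - 3*k/58 (X(k) = -9*(171/k + k/174) = -1539/k - 3*k/58)
2233/102616 + 41835/X(-125) = 2233/102616 + 41835/(-1539/(-125) - 3/58*(-125)) = 2233*(1/102616) + 41835/(-1539*(-1/125) + 375/58) = 2233/102616 + 41835/(1539/125 + 375/58) = 2233/102616 + 41835/(136137/7250) = 2233/102616 + 41835*(7250/136137) = 2233/102616 + 101101250/45379 = 10374707201307/4656611464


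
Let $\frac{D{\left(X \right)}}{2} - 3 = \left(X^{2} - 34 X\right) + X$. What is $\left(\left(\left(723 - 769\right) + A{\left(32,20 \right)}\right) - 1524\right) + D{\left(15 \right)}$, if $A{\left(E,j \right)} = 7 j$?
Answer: $-1964$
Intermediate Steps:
$D{\left(X \right)} = 6 - 66 X + 2 X^{2}$ ($D{\left(X \right)} = 6 + 2 \left(\left(X^{2} - 34 X\right) + X\right) = 6 + 2 \left(X^{2} - 33 X\right) = 6 + \left(- 66 X + 2 X^{2}\right) = 6 - 66 X + 2 X^{2}$)
$\left(\left(\left(723 - 769\right) + A{\left(32,20 \right)}\right) - 1524\right) + D{\left(15 \right)} = \left(\left(\left(723 - 769\right) + 7 \cdot 20\right) - 1524\right) + \left(6 - 990 + 2 \cdot 15^{2}\right) = \left(\left(-46 + 140\right) - 1524\right) + \left(6 - 990 + 2 \cdot 225\right) = \left(94 - 1524\right) + \left(6 - 990 + 450\right) = -1430 - 534 = -1964$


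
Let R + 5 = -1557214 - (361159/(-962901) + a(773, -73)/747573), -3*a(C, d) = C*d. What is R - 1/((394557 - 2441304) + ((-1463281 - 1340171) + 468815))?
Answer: -1637098855992871832472853/1051296717966697944 ≈ -1.5572e+6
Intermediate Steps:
a(C, d) = -C*d/3
R = -373648795904013841/239946263091 (R = -5 + (-1557214 - (361159/(-962901) - ⅓*773*(-73)/747573)) = -5 + (-1557214 - (361159*(-1/962901) + (56429/3)*(1/747573))) = -5 + (-1557214 - (-361159/962901 + 56429/2242719)) = -5 + (-1557214 - 1*(-83960290088/239946263091)) = -5 + (-1557214 + 83960290088/239946263091) = -5 - 373647596172698386/239946263091 = -373648795904013841/239946263091 ≈ -1.5572e+6)
R - 1/((394557 - 2441304) + ((-1463281 - 1340171) + 468815)) = -373648795904013841/239946263091 - 1/((394557 - 2441304) + ((-1463281 - 1340171) + 468815)) = -373648795904013841/239946263091 - 1/(-2046747 + (-2803452 + 468815)) = -373648795904013841/239946263091 - 1/(-2046747 - 2334637) = -373648795904013841/239946263091 - 1/(-4381384) = -373648795904013841/239946263091 - 1*(-1/4381384) = -373648795904013841/239946263091 + 1/4381384 = -1637098855992871832472853/1051296717966697944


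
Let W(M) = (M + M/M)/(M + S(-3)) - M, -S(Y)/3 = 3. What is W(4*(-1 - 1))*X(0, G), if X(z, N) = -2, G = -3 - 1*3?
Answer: -286/17 ≈ -16.824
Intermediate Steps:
S(Y) = -9 (S(Y) = -3*3 = -9)
G = -6 (G = -3 - 3 = -6)
W(M) = -M + (1 + M)/(-9 + M) (W(M) = (M + M/M)/(M - 9) - M = (M + 1)/(-9 + M) - M = (1 + M)/(-9 + M) - M = -M + (1 + M)/(-9 + M))
W(4*(-1 - 1))*X(0, G) = ((1 - (4*(-1 - 1))² + 10*(4*(-1 - 1)))/(-9 + 4*(-1 - 1)))*(-2) = ((1 - (4*(-2))² + 10*(4*(-2)))/(-9 + 4*(-2)))*(-2) = ((1 - 1*(-8)² + 10*(-8))/(-9 - 8))*(-2) = ((1 - 1*64 - 80)/(-17))*(-2) = -(1 - 64 - 80)/17*(-2) = -1/17*(-143)*(-2) = (143/17)*(-2) = -286/17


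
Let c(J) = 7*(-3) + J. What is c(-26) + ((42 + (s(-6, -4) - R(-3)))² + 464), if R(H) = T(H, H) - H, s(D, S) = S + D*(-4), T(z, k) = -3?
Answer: 4261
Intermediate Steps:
c(J) = -21 + J
s(D, S) = S - 4*D
R(H) = -3 - H
c(-26) + ((42 + (s(-6, -4) - R(-3)))² + 464) = (-21 - 26) + ((42 + ((-4 - 4*(-6)) - (-3 - 1*(-3))))² + 464) = -47 + ((42 + ((-4 + 24) - (-3 + 3)))² + 464) = -47 + ((42 + (20 - 1*0))² + 464) = -47 + ((42 + (20 + 0))² + 464) = -47 + ((42 + 20)² + 464) = -47 + (62² + 464) = -47 + (3844 + 464) = -47 + 4308 = 4261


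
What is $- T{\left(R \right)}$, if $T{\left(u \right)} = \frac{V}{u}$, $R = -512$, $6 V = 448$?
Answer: $\frac{7}{48} \approx 0.14583$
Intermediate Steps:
$V = \frac{224}{3}$ ($V = \frac{1}{6} \cdot 448 = \frac{224}{3} \approx 74.667$)
$T{\left(u \right)} = \frac{224}{3 u}$
$- T{\left(R \right)} = - \frac{224}{3 \left(-512\right)} = - \frac{224 \left(-1\right)}{3 \cdot 512} = \left(-1\right) \left(- \frac{7}{48}\right) = \frac{7}{48}$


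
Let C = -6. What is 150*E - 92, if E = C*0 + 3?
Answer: 358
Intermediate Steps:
E = 3 (E = -6*0 + 3 = 0 + 3 = 3)
150*E - 92 = 150*3 - 92 = 450 - 92 = 358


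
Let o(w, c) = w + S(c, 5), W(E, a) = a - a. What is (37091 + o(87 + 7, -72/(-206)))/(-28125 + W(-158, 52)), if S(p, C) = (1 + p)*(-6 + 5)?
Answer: -3829916/2896875 ≈ -1.3221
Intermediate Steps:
S(p, C) = -1 - p (S(p, C) = (1 + p)*(-1) = -1 - p)
W(E, a) = 0
o(w, c) = -1 + w - c (o(w, c) = w + (-1 - c) = -1 + w - c)
(37091 + o(87 + 7, -72/(-206)))/(-28125 + W(-158, 52)) = (37091 + (-1 + (87 + 7) - (-72)/(-206)))/(-28125 + 0) = (37091 + (-1 + 94 - (-72)*(-1)/206))/(-28125) = (37091 + (-1 + 94 - 1*36/103))*(-1/28125) = (37091 + (-1 + 94 - 36/103))*(-1/28125) = (37091 + 9543/103)*(-1/28125) = (3829916/103)*(-1/28125) = -3829916/2896875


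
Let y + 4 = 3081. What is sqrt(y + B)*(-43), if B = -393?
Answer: -86*sqrt(671) ≈ -2227.7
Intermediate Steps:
y = 3077 (y = -4 + 3081 = 3077)
sqrt(y + B)*(-43) = sqrt(3077 - 393)*(-43) = sqrt(2684)*(-43) = (2*sqrt(671))*(-43) = -86*sqrt(671)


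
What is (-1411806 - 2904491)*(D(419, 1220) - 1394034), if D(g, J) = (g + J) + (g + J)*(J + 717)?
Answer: -7693143325356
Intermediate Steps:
D(g, J) = J + g + (717 + J)*(J + g) (D(g, J) = (J + g) + (J + g)*(717 + J) = (J + g) + (717 + J)*(J + g) = J + g + (717 + J)*(J + g))
(-1411806 - 2904491)*(D(419, 1220) - 1394034) = (-1411806 - 2904491)*((1220**2 + 718*1220 + 718*419 + 1220*419) - 1394034) = -4316297*((1488400 + 875960 + 300842 + 511180) - 1394034) = -4316297*(3176382 - 1394034) = -4316297*1782348 = -7693143325356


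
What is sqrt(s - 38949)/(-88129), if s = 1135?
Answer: -I*sqrt(37814)/88129 ≈ -0.0022065*I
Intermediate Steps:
sqrt(s - 38949)/(-88129) = sqrt(1135 - 38949)/(-88129) = sqrt(-37814)*(-1/88129) = (I*sqrt(37814))*(-1/88129) = -I*sqrt(37814)/88129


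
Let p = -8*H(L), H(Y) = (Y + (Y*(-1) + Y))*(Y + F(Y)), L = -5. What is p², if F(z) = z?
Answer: 160000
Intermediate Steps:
H(Y) = 2*Y² (H(Y) = (Y + (Y*(-1) + Y))*(Y + Y) = (Y + (-Y + Y))*(2*Y) = (Y + 0)*(2*Y) = Y*(2*Y) = 2*Y²)
p = -400 (p = -16*(-5)² = -16*25 = -8*50 = -400)
p² = (-400)² = 160000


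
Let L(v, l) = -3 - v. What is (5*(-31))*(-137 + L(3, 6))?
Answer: 22165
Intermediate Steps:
(5*(-31))*(-137 + L(3, 6)) = (5*(-31))*(-137 + (-3 - 1*3)) = -155*(-137 + (-3 - 3)) = -155*(-137 - 6) = -155*(-143) = 22165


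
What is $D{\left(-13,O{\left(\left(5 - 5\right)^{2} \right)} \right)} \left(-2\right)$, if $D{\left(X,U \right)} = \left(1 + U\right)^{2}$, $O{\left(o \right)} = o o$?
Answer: $-2$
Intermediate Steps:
$O{\left(o \right)} = o^{2}$
$D{\left(-13,O{\left(\left(5 - 5\right)^{2} \right)} \right)} \left(-2\right) = \left(1 + \left(\left(5 - 5\right)^{2}\right)^{2}\right)^{2} \left(-2\right) = \left(1 + \left(0^{2}\right)^{2}\right)^{2} \left(-2\right) = \left(1 + 0^{2}\right)^{2} \left(-2\right) = \left(1 + 0\right)^{2} \left(-2\right) = 1^{2} \left(-2\right) = 1 \left(-2\right) = -2$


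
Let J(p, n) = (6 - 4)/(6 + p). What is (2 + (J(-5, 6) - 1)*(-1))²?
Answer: 1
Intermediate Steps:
J(p, n) = 2/(6 + p)
(2 + (J(-5, 6) - 1)*(-1))² = (2 + (2/(6 - 5) - 1)*(-1))² = (2 + (2/1 - 1)*(-1))² = (2 + (2*1 - 1)*(-1))² = (2 + (2 - 1)*(-1))² = (2 + 1*(-1))² = (2 - 1)² = 1² = 1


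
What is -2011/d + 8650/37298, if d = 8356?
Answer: -1363439/155831044 ≈ -0.0087495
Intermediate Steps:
-2011/d + 8650/37298 = -2011/8356 + 8650/37298 = -2011*1/8356 + 8650*(1/37298) = -2011/8356 + 4325/18649 = -1363439/155831044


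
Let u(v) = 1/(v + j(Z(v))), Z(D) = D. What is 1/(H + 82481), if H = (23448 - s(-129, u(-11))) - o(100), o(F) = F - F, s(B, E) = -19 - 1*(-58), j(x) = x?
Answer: 1/105890 ≈ 9.4438e-6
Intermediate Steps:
u(v) = 1/(2*v) (u(v) = 1/(v + v) = 1/(2*v))
s(B, E) = 39 (s(B, E) = -19 + 58 = 39)
o(F) = 0
H = 23409 (H = (23448 - 1*39) - 1*0 = (23448 - 39) + 0 = 23409 + 0 = 23409)
1/(H + 82481) = 1/(23409 + 82481) = 1/105890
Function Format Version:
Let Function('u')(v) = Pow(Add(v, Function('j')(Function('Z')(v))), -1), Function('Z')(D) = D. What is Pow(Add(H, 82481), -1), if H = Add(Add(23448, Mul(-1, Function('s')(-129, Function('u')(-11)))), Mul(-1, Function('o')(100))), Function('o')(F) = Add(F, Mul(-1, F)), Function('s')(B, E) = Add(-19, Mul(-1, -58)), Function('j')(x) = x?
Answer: Rational(1, 105890) ≈ 9.4438e-6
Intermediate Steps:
Function('u')(v) = Mul(Rational(1, 2), Pow(v, -1)) (Function('u')(v) = Pow(Add(v, v), -1) = Pow(Mul(2, v), -1) = Mul(Rational(1, 2), Pow(v, -1)))
Function('s')(B, E) = 39 (Function('s')(B, E) = Add(-19, 58) = 39)
Function('o')(F) = 0
H = 23409 (H = Add(Add(23448, Mul(-1, 39)), Mul(-1, 0)) = Add(Add(23448, -39), 0) = Add(23409, 0) = 23409)
Pow(Add(H, 82481), -1) = Pow(Add(23409, 82481), -1) = Pow(105890, -1) = Rational(1, 105890)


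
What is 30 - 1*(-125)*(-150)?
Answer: -18720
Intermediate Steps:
30 - 1*(-125)*(-150) = 30 + 125*(-150) = 30 - 18750 = -18720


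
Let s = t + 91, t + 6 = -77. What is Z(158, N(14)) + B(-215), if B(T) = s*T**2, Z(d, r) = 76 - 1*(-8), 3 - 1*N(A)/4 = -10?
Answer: 369884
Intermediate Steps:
t = -83 (t = -6 - 77 = -83)
N(A) = 52 (N(A) = 12 - 4*(-10) = 12 + 40 = 52)
Z(d, r) = 84 (Z(d, r) = 76 + 8 = 84)
s = 8 (s = -83 + 91 = 8)
B(T) = 8*T**2
Z(158, N(14)) + B(-215) = 84 + 8*(-215)**2 = 84 + 8*46225 = 84 + 369800 = 369884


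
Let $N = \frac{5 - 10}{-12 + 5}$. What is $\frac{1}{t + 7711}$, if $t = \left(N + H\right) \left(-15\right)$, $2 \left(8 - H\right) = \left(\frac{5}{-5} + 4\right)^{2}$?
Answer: $\frac{14}{107069} \approx 0.00013076$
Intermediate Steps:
$N = \frac{5}{7}$ ($N = - \frac{5}{-7} = \left(-5\right) \left(- \frac{1}{7}\right) = \frac{5}{7} \approx 0.71429$)
$H = \frac{7}{2}$ ($H = 8 - \frac{\left(\frac{5}{-5} + 4\right)^{2}}{2} = 8 - \frac{\left(5 \left(- \frac{1}{5}\right) + 4\right)^{2}}{2} = 8 - \frac{\left(-1 + 4\right)^{2}}{2} = 8 - \frac{3^{2}}{2} = 8 - \frac{9}{2} = \frac{7}{2} \approx 3.5$)
$t = - \frac{885}{14}$ ($t = \left(\frac{5}{7} + \frac{7}{2}\right) \left(-15\right) = \frac{59}{14} \left(-15\right) = - \frac{885}{14} \approx -63.214$)
$\frac{1}{t + 7711} = \frac{1}{- \frac{885}{14} + 7711} = \frac{1}{\frac{107069}{14}} = \frac{14}{107069}$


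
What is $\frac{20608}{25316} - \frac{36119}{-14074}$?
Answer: $\frac{301106399}{89074346} \approx 3.3804$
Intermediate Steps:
$\frac{20608}{25316} - \frac{36119}{-14074} = 20608 \cdot \frac{1}{25316} - - \frac{36119}{14074} = \frac{5152}{6329} + \frac{36119}{14074} = \frac{301106399}{89074346}$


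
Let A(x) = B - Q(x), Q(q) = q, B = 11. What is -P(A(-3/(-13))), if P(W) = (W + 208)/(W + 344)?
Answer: -711/1153 ≈ -0.61665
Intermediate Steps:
A(x) = 11 - x
P(W) = (208 + W)/(344 + W)
-P(A(-3/(-13))) = -(208 + (11 - (-3)/(-13)))/(344 + (11 - (-3)/(-13))) = -(208 + (11 - (-3)*(-1)/13))/(344 + (11 - (-3)*(-1)/13)) = -(208 + (11 - 1*3/13))/(344 + (11 - 1*3/13)) = -(208 + (11 - 3/13))/(344 + (11 - 3/13)) = -(208 + 140/13)/(344 + 140/13) = -2844/(4612/13*13) = -13*2844/(4612*13) = -1*711/1153 = -711/1153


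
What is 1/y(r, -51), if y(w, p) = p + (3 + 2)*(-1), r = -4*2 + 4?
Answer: -1/56 ≈ -0.017857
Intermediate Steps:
r = -4 (r = -8 + 4 = -4)
y(w, p) = -5 + p (y(w, p) = p + 5*(-1) = p - 5 = -5 + p)
1/y(r, -51) = 1/(-5 - 51) = 1/(-56) = -1/56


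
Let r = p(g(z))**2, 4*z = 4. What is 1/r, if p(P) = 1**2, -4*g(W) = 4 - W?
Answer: 1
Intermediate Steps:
z = 1 (z = (1/4)*4 = 1)
g(W) = -1 + W/4 (g(W) = -(4 - W)/4 = -1 + W/4)
p(P) = 1
r = 1 (r = 1**2 = 1)
1/r = 1/1 = 1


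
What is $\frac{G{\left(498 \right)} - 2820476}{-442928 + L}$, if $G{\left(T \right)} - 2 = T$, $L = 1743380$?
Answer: $- \frac{234998}{108371} \approx -2.1685$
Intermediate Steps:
$G{\left(T \right)} = 2 + T$
$\frac{G{\left(498 \right)} - 2820476}{-442928 + L} = \frac{\left(2 + 498\right) - 2820476}{-442928 + 1743380} = \frac{500 - 2820476}{1300452} = \left(-2819976\right) \frac{1}{1300452} = - \frac{234998}{108371}$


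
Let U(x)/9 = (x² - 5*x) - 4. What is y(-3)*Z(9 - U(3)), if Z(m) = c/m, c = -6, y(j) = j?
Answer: 2/11 ≈ 0.18182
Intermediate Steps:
U(x) = -36 - 45*x + 9*x² (U(x) = 9*((x² - 5*x) - 4) = 9*(-4 + x² - 5*x) = -36 - 45*x + 9*x²)
Z(m) = -6/m
y(-3)*Z(9 - U(3)) = -(-18)/(9 - (-36 - 45*3 + 9*3²)) = -(-18)/(9 - (-36 - 135 + 9*9)) = -(-18)/(9 - (-36 - 135 + 81)) = -(-18)/(9 - 1*(-90)) = -(-18)/(9 + 90) = -(-18)/99 = -3*(-2/33) = 2/11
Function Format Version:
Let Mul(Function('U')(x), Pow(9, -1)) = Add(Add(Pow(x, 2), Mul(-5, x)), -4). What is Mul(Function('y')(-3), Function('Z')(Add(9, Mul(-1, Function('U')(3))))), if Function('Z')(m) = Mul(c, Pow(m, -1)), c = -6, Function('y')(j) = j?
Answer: Rational(2, 11) ≈ 0.18182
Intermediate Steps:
Function('U')(x) = Add(-36, Mul(-45, x), Mul(9, Pow(x, 2))) (Function('U')(x) = Mul(9, Add(Add(Pow(x, 2), Mul(-5, x)), -4)) = Mul(9, Add(-4, Pow(x, 2), Mul(-5, x))) = Add(-36, Mul(-45, x), Mul(9, Pow(x, 2))))
Function('Z')(m) = Mul(-6, Pow(m, -1))
Mul(Function('y')(-3), Function('Z')(Add(9, Mul(-1, Function('U')(3))))) = Mul(-3, Mul(-6, Pow(Add(9, Mul(-1, Add(-36, Mul(-45, 3), Mul(9, Pow(3, 2))))), -1))) = Mul(-3, Mul(-6, Pow(Add(9, Mul(-1, Add(-36, -135, Mul(9, 9)))), -1))) = Mul(-3, Mul(-6, Pow(Add(9, Mul(-1, Add(-36, -135, 81))), -1))) = Mul(-3, Mul(-6, Pow(Add(9, Mul(-1, -90)), -1))) = Mul(-3, Mul(-6, Pow(Add(9, 90), -1))) = Mul(-3, Mul(-6, Pow(99, -1))) = Mul(-3, Mul(-6, Rational(1, 99))) = Mul(-3, Rational(-2, 33)) = Rational(2, 11)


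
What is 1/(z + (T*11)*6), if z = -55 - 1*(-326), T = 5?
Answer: 1/601 ≈ 0.0016639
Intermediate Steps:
z = 271 (z = -55 + 326 = 271)
1/(z + (T*11)*6) = 1/(271 + (5*11)*6) = 1/(271 + 55*6) = 1/(271 + 330) = 1/601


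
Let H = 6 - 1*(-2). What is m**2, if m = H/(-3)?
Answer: 64/9 ≈ 7.1111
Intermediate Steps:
H = 8 (H = 6 + 2 = 8)
m = -8/3 (m = 8/(-3) = 8*(-1/3) = -8/3 ≈ -2.6667)
m**2 = (-8/3)**2 = 64/9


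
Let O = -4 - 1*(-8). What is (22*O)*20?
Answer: 1760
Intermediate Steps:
O = 4 (O = -4 + 8 = 4)
(22*O)*20 = (22*4)*20 = 88*20 = 1760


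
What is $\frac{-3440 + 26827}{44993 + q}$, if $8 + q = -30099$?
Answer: $\frac{23387}{14886} \approx 1.5711$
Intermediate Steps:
$q = -30107$ ($q = -8 - 30099 = -30107$)
$\frac{-3440 + 26827}{44993 + q} = \frac{-3440 + 26827}{44993 - 30107} = \frac{23387}{14886}$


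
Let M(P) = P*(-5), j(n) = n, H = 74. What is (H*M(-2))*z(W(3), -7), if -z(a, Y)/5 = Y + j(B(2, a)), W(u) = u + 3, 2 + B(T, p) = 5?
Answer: 14800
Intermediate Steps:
B(T, p) = 3 (B(T, p) = -2 + 5 = 3)
W(u) = 3 + u
z(a, Y) = -15 - 5*Y (z(a, Y) = -5*(Y + 3) = -5*(3 + Y) = -15 - 5*Y)
M(P) = -5*P
(H*M(-2))*z(W(3), -7) = (74*(-5*(-2)))*(-15 - 5*(-7)) = (74*10)*(-15 + 35) = 740*20 = 14800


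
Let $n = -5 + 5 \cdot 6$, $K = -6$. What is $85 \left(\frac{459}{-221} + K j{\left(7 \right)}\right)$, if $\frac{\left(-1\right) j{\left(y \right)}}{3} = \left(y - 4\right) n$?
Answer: $\frac{1489455}{13} \approx 1.1457 \cdot 10^{5}$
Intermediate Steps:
$n = 25$ ($n = -5 + 30 = 25$)
$j{\left(y \right)} = 300 - 75 y$ ($j{\left(y \right)} = - 3 \left(y - 4\right) 25 = - 3 \left(-4 + y\right) 25 = - 3 \left(-100 + 25 y\right) = 300 - 75 y$)
$85 \left(\frac{459}{-221} + K j{\left(7 \right)}\right) = 85 \left(\frac{459}{-221} - 6 \left(300 - 525\right)\right) = 85 \left(459 \left(- \frac{1}{221}\right) - 6 \left(300 - 525\right)\right) = 85 \left(- \frac{27}{13} - -1350\right) = 85 \left(- \frac{27}{13} + 1350\right) = 85 \cdot \frac{17523}{13} = \frac{1489455}{13}$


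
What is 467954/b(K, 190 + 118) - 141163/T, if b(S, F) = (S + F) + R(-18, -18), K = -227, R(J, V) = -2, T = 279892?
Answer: 130965429091/22111468 ≈ 5923.0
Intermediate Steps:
b(S, F) = -2 + F + S (b(S, F) = (S + F) - 2 = (F + S) - 2 = -2 + F + S)
467954/b(K, 190 + 118) - 141163/T = 467954/(-2 + (190 + 118) - 227) - 141163/279892 = 467954/(-2 + 308 - 227) - 141163*1/279892 = 467954/79 - 141163/279892 = 130965429091/22111468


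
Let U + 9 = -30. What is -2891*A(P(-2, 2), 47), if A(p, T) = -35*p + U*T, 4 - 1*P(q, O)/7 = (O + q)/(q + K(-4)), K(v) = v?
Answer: 8132383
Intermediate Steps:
U = -39 (U = -9 - 30 = -39)
P(q, O) = 28 - 7*(O + q)/(-4 + q) (P(q, O) = 28 - 7*(O + q)/(q - 4) = 28 - 7*(O + q)/(-4 + q))
A(p, T) = -39*T - 35*p (A(p, T) = -35*p - 39*T = -39*T - 35*p)
-2891*A(P(-2, 2), 47) = -2891*(-39*47 - 245*(-16 - 1*2 + 3*(-2))/(-4 - 2)) = -2891*(-1833 - 245*(-16 - 2 - 6)/(-6)) = -2891*(-1833 - 245*(-1)*(-24)/6) = -2891*(-1833 - 35*28) = -2891*(-1833 - 980) = -2891*(-2813) = 8132383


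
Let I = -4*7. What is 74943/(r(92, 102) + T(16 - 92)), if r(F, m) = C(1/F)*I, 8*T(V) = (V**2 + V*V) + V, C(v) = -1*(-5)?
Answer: 49962/863 ≈ 57.893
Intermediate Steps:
C(v) = 5
I = -28
T(V) = V**2/4 + V/8 (T(V) = ((V**2 + V*V) + V)/8 = ((V**2 + V**2) + V)/8 = (2*V**2 + V)/8 = (V + 2*V**2)/8 = V**2/4 + V/8)
r(F, m) = -140 (r(F, m) = 5*(-28) = -140)
74943/(r(92, 102) + T(16 - 92)) = 74943/(-140 + (16 - 92)*(1 + 2*(16 - 92))/8) = 74943/(-140 + (1/8)*(-76)*(1 + 2*(-76))) = 74943/(-140 + (1/8)*(-76)*(1 - 152)) = 74943/(-140 + (1/8)*(-76)*(-151)) = 74943/(-140 + 2869/2) = 74943/(2589/2) = 74943*(2/2589) = 49962/863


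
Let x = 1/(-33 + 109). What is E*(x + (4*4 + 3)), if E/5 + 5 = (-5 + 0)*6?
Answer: -252875/76 ≈ -3327.3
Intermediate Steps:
x = 1/76 ≈ 0.013158
E = -175 (E = -25 + 5*((-5 + 0)*6) = -25 + 5*(-5*6) = -25 + 5*(-30) = -25 - 150 = -175)
E*(x + (4*4 + 3)) = -175*(1/76 + (4*4 + 3)) = -175*(1/76 + (16 + 3)) = -175*(1/76 + 19) = -175*1445/76 = -252875/76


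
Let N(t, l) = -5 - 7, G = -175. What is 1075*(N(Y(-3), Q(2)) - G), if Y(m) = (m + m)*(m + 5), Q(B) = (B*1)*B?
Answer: 175225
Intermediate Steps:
Q(B) = B² (Q(B) = B*B = B²)
Y(m) = 2*m*(5 + m) (Y(m) = (2*m)*(5 + m) = 2*m*(5 + m))
N(t, l) = -12
1075*(N(Y(-3), Q(2)) - G) = 1075*(-12 - 1*(-175)) = 1075*(-12 + 175) = 1075*163 = 175225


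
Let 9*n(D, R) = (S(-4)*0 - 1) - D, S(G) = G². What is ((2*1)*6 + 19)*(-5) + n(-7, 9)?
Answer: -463/3 ≈ -154.33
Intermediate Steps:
n(D, R) = -⅑ - D/9 (n(D, R) = (((-4)²*0 - 1) - D)/9 = ((16*0 - 1) - D)/9 = ((0 - 1) - D)/9 = (-1 - D)/9 = -⅑ - D/9)
((2*1)*6 + 19)*(-5) + n(-7, 9) = ((2*1)*6 + 19)*(-5) + (-⅑ - ⅑*(-7)) = (2*6 + 19)*(-5) + (-⅑ + 7/9) = (12 + 19)*(-5) + ⅔ = 31*(-5) + ⅔ = -155 + ⅔ = -463/3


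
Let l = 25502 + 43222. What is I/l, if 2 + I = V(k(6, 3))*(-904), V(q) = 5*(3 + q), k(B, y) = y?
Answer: -13561/34362 ≈ -0.39465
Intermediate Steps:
V(q) = 15 + 5*q
l = 68724
I = -27122 (I = -2 + (15 + 5*3)*(-904) = -2 + (15 + 15)*(-904) = -2 + 30*(-904) = -2 - 27120 = -27122)
I/l = -27122/68724 = -27122*1/68724 = -13561/34362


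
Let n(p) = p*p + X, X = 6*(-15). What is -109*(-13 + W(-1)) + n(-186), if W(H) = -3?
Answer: 36250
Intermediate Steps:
X = -90
n(p) = -90 + p**2 (n(p) = p*p - 90 = p**2 - 90 = -90 + p**2)
-109*(-13 + W(-1)) + n(-186) = -109*(-13 - 3) + (-90 + (-186)**2) = -109*(-16) + (-90 + 34596) = 1744 + 34506 = 36250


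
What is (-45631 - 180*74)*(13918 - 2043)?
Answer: -700043125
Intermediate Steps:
(-45631 - 180*74)*(13918 - 2043) = (-45631 - 13320)*11875 = -58951*11875 = -700043125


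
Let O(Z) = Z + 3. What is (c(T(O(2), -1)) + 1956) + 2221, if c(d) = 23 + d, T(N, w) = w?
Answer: 4199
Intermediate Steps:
O(Z) = 3 + Z
(c(T(O(2), -1)) + 1956) + 2221 = ((23 - 1) + 1956) + 2221 = (22 + 1956) + 2221 = 1978 + 2221 = 4199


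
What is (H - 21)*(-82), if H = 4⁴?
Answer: -19270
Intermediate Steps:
H = 256
(H - 21)*(-82) = (256 - 21)*(-82) = 235*(-82) = -19270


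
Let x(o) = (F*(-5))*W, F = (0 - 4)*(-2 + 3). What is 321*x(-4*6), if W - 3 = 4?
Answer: 44940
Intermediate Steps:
F = -4 (F = -4*1 = -4)
W = 7 (W = 3 + 4 = 7)
x(o) = 140 (x(o) = -4*(-5)*7 = 20*7 = 140)
321*x(-4*6) = 321*140 = 44940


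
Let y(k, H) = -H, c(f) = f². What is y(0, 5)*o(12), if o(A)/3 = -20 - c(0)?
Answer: 300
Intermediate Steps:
o(A) = -60 (o(A) = 3*(-20 - 1*0²) = 3*(-20 - 1*0) = 3*(-20 + 0) = 3*(-20) = -60)
y(0, 5)*o(12) = -1*5*(-60) = -5*(-60) = 300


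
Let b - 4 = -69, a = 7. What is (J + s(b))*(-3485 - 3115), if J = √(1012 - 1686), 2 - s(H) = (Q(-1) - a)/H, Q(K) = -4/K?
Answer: -167640/13 - 6600*I*√674 ≈ -12895.0 - 1.7135e+5*I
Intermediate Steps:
b = -65 (b = 4 - 69 = -65)
s(H) = 2 + 3/H (s(H) = 2 - (-4/(-1) - 1*7)/H = 2 - (-4*(-1) - 7)/H = 2 - (4 - 7)/H = 2 - (-3)/H = 2 + 3/H)
J = I*√674 (J = √(-674) = I*√674 ≈ 25.962*I)
(J + s(b))*(-3485 - 3115) = (I*√674 + (2 + 3/(-65)))*(-3485 - 3115) = (I*√674 + (2 + 3*(-1/65)))*(-6600) = (I*√674 + (2 - 3/65))*(-6600) = (I*√674 + 127/65)*(-6600) = (127/65 + I*√674)*(-6600) = -167640/13 - 6600*I*√674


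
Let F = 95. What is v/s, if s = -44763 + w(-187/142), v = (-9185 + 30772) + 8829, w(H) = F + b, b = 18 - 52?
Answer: -15208/22351 ≈ -0.68042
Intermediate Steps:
b = -34
w(H) = 61 (w(H) = 95 - 34 = 61)
v = 30416 (v = 21587 + 8829 = 30416)
s = -44702 (s = -44763 + 61 = -44702)
v/s = 30416/(-44702) = 30416*(-1/44702) = -15208/22351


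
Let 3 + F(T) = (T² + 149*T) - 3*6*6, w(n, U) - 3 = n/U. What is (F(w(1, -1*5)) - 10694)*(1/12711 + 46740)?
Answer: -154171506477359/317775 ≈ -4.8516e+8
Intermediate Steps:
w(n, U) = 3 + n/U
F(T) = -111 + T² + 149*T (F(T) = -3 + ((T² + 149*T) - 3*6*6) = -3 + ((T² + 149*T) - 18*6) = -3 + ((T² + 149*T) - 108) = -3 + (-108 + T² + 149*T) = -111 + T² + 149*T)
(F(w(1, -1*5)) - 10694)*(1/12711 + 46740) = ((-111 + (3 + 1/(-1*5))² + 149*(3 + 1/(-1*5))) - 10694)*(1/12711 + 46740) = ((-111 + (3 + 1/(-5))² + 149*(3 + 1/(-5))) - 10694)*(1/12711 + 46740) = ((-111 + (3 + 1*(-⅕))² + 149*(3 + 1*(-⅕))) - 10694)*(594112141/12711) = ((-111 + (3 - ⅕)² + 149*(3 - ⅕)) - 10694)*(594112141/12711) = ((-111 + (14/5)² + 149*(14/5)) - 10694)*(594112141/12711) = ((-111 + 196/25 + 2086/5) - 10694)*(594112141/12711) = (7851/25 - 10694)*(594112141/12711) = -259499/25*594112141/12711 = -154171506477359/317775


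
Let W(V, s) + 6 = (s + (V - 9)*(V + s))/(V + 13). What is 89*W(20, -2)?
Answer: -178/33 ≈ -5.3939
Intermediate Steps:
W(V, s) = -6 + (s + (-9 + V)*(V + s))/(13 + V) (W(V, s) = -6 + (s + (V - 9)*(V + s))/(V + 13) = -6 + (s + (-9 + V)*(V + s))/(13 + V))
89*W(20, -2) = 89*((-78 + 20² - 15*20 - 8*(-2) + 20*(-2))/(13 + 20)) = 89*((-78 + 400 - 300 + 16 - 40)/33) = 89*((1/33)*(-2)) = 89*(-2/33) = -178/33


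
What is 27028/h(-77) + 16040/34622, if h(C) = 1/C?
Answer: -36026883496/17311 ≈ -2.0812e+6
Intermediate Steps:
27028/h(-77) + 16040/34622 = 27028/(1/(-77)) + 16040/34622 = 27028/(-1/77) + 16040*(1/34622) = 27028*(-77) + 8020/17311 = -2081156 + 8020/17311 = -36026883496/17311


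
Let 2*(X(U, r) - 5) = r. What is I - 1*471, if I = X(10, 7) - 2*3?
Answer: -937/2 ≈ -468.50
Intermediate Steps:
X(U, r) = 5 + r/2
I = 5/2 (I = (5 + (½)*7) - 2*3 = (5 + 7/2) - 1*6 = 17/2 - 6 = 5/2 ≈ 2.5000)
I - 1*471 = 5/2 - 1*471 = 5/2 - 471 = -937/2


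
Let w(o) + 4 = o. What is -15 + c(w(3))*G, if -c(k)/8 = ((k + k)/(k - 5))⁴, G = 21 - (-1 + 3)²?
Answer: -1351/81 ≈ -16.679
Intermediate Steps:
w(o) = -4 + o
G = 17 (G = 21 - 1*2² = 21 - 1*4 = 21 - 4 = 17)
c(k) = -128*k⁴/(-5 + k)⁴ (c(k) = -8*(k + k)⁴/(k - 5)⁴ = -8*16*k⁴/(-5 + k)⁴ = -128*k⁴/(-5 + k)⁴)
-15 + c(w(3))*G = -15 - 128*(-4 + 3)⁴/(-5 + (-4 + 3))⁴*17 = -15 - 128*(-1)⁴/(-5 - 1)⁴*17 = -15 - 128*1/(-6)⁴*17 = -15 - 128*1*1/1296*17 = -15 - 8/81*17 = -15 - 136/81 = -1351/81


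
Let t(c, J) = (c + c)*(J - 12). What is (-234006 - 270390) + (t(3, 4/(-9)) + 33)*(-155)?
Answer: -1493813/3 ≈ -4.9794e+5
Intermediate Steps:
t(c, J) = 2*c*(-12 + J) (t(c, J) = (2*c)*(-12 + J) = 2*c*(-12 + J))
(-234006 - 270390) + (t(3, 4/(-9)) + 33)*(-155) = (-234006 - 270390) + (2*3*(-12 + 4/(-9)) + 33)*(-155) = -504396 + (2*3*(-12 + 4*(-1/9)) + 33)*(-155) = -504396 + (2*3*(-12 - 4/9) + 33)*(-155) = -504396 + (2*3*(-112/9) + 33)*(-155) = -504396 + (-224/3 + 33)*(-155) = -504396 - 125/3*(-155) = -504396 + 19375/3 = -1493813/3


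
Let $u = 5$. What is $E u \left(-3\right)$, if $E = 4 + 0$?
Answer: $-60$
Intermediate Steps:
$E = 4$
$E u \left(-3\right) = 4 \cdot 5 \left(-3\right) = 20 \left(-3\right) = -60$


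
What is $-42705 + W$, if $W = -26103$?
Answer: $-68808$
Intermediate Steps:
$-42705 + W = -42705 - 26103 = -68808$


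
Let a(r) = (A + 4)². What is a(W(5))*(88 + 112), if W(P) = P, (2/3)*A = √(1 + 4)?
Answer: 5450 + 2400*√5 ≈ 10817.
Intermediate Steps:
A = 3*√5/2 (A = 3*√(1 + 4)/2 = 3*√5/2 ≈ 3.3541)
a(r) = (4 + 3*√5/2)² (a(r) = (3*√5/2 + 4)² = (4 + 3*√5/2)²)
a(W(5))*(88 + 112) = (109/4 + 12*√5)*(88 + 112) = (109/4 + 12*√5)*200 = 5450 + 2400*√5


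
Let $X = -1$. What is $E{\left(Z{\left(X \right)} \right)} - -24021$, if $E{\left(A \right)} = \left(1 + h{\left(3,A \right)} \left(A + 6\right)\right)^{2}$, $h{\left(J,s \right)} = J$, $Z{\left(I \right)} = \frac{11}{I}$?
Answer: $24217$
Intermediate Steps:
$E{\left(A \right)} = \left(19 + 3 A\right)^{2}$ ($E{\left(A \right)} = \left(1 + 3 \left(A + 6\right)\right)^{2} = \left(1 + 3 \left(6 + A\right)\right)^{2} = \left(1 + \left(18 + 3 A\right)\right)^{2} = \left(19 + 3 A\right)^{2}$)
$E{\left(Z{\left(X \right)} \right)} - -24021 = \left(19 + 3 \frac{11}{-1}\right)^{2} - -24021 = \left(19 + 3 \cdot 11 \left(-1\right)\right)^{2} + 24021 = \left(19 + 3 \left(-11\right)\right)^{2} + 24021 = \left(19 - 33\right)^{2} + 24021 = \left(-14\right)^{2} + 24021 = 196 + 24021 = 24217$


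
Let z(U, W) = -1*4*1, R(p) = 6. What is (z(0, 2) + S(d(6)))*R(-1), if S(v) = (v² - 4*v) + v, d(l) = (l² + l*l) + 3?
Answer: 32376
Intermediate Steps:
d(l) = 3 + 2*l² (d(l) = (l² + l²) + 3 = 2*l² + 3 = 3 + 2*l²)
z(U, W) = -4 (z(U, W) = -4*1 = -4)
S(v) = v² - 3*v
(z(0, 2) + S(d(6)))*R(-1) = (-4 + (3 + 2*6²)*(-3 + (3 + 2*6²)))*6 = (-4 + (3 + 2*36)*(-3 + (3 + 2*36)))*6 = (-4 + (3 + 72)*(-3 + (3 + 72)))*6 = (-4 + 75*(-3 + 75))*6 = (-4 + 75*72)*6 = (-4 + 5400)*6 = 5396*6 = 32376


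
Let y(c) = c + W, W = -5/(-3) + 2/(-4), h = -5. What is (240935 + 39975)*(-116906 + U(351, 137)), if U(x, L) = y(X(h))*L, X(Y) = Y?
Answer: -98962767085/3 ≈ -3.2988e+10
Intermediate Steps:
W = 7/6 (W = -5*(-1/3) + 2*(-1/4) = 5/3 - 1/2 = 7/6 ≈ 1.1667)
y(c) = 7/6 + c (y(c) = c + 7/6 = 7/6 + c)
U(x, L) = -23*L/6 (U(x, L) = (7/6 - 5)*L = -23*L/6)
(240935 + 39975)*(-116906 + U(351, 137)) = (240935 + 39975)*(-116906 - 23/6*137) = 280910*(-116906 - 3151/6) = 280910*(-704587/6) = -98962767085/3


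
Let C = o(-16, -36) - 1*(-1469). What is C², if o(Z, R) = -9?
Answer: 2131600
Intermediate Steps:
C = 1460 (C = -9 - 1*(-1469) = -9 + 1469 = 1460)
C² = 1460² = 2131600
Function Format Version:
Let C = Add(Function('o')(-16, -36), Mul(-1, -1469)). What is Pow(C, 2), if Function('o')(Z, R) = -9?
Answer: 2131600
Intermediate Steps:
C = 1460 (C = Add(-9, Mul(-1, -1469)) = Add(-9, 1469) = 1460)
Pow(C, 2) = Pow(1460, 2) = 2131600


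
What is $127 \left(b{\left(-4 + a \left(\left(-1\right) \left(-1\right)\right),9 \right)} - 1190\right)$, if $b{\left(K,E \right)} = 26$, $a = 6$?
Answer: $-147828$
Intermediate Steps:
$127 \left(b{\left(-4 + a \left(\left(-1\right) \left(-1\right)\right),9 \right)} - 1190\right) = 127 \left(26 - 1190\right) = 127 \left(-1164\right) = -147828$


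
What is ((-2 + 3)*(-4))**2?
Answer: 16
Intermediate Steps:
((-2 + 3)*(-4))**2 = (1*(-4))**2 = (-4)**2 = 16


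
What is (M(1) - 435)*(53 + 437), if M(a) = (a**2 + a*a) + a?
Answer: -211680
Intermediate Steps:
M(a) = a + 2*a**2 (M(a) = (a**2 + a**2) + a = 2*a**2 + a = a + 2*a**2)
(M(1) - 435)*(53 + 437) = (1*(1 + 2*1) - 435)*(53 + 437) = (1*(1 + 2) - 435)*490 = (1*3 - 435)*490 = (3 - 435)*490 = -432*490 = -211680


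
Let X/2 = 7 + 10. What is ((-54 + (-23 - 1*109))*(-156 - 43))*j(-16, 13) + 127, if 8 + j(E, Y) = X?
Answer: 962491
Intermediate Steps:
X = 34 (X = 2*(7 + 10) = 2*17 = 34)
j(E, Y) = 26 (j(E, Y) = -8 + 34 = 26)
((-54 + (-23 - 1*109))*(-156 - 43))*j(-16, 13) + 127 = ((-54 + (-23 - 1*109))*(-156 - 43))*26 + 127 = ((-54 + (-23 - 109))*(-199))*26 + 127 = ((-54 - 132)*(-199))*26 + 127 = -186*(-199)*26 + 127 = 37014*26 + 127 = 962364 + 127 = 962491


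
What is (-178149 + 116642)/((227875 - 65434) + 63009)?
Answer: -61507/225450 ≈ -0.27282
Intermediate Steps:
(-178149 + 116642)/((227875 - 65434) + 63009) = -61507/(162441 + 63009) = -61507/225450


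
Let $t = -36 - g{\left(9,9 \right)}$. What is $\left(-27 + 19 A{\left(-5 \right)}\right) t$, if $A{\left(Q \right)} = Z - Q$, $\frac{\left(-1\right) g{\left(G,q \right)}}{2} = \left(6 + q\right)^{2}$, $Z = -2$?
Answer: $12420$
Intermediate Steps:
$g{\left(G,q \right)} = - 2 \left(6 + q\right)^{2}$
$A{\left(Q \right)} = -2 - Q$
$t = 414$ ($t = -36 - - 2 \left(6 + 9\right)^{2} = -36 - - 2 \cdot 15^{2} = -36 - \left(-2\right) 225 = -36 - -450 = -36 + 450 = 414$)
$\left(-27 + 19 A{\left(-5 \right)}\right) t = \left(-27 + 19 \left(-2 - -5\right)\right) 414 = \left(-27 + 19 \left(-2 + 5\right)\right) 414 = \left(-27 + 19 \cdot 3\right) 414 = \left(-27 + 57\right) 414 = 30 \cdot 414 = 12420$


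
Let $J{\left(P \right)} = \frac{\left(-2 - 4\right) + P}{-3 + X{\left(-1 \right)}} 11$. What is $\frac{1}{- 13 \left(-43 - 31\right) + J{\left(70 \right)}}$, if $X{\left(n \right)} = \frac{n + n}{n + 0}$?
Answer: $\frac{1}{258} \approx 0.003876$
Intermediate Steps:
$X{\left(n \right)} = 2$ ($X{\left(n \right)} = \frac{2 n}{n} = 2$)
$J{\left(P \right)} = 66 - 11 P$ ($J{\left(P \right)} = \frac{\left(-2 - 4\right) + P}{-3 + 2} \cdot 11 = \frac{-6 + P}{-1} \cdot 11 = \left(-6 + P\right) \left(-1\right) 11 = \left(6 - P\right) 11 = 66 - 11 P$)
$\frac{1}{- 13 \left(-43 - 31\right) + J{\left(70 \right)}} = \frac{1}{- 13 \left(-43 - 31\right) + \left(66 - 770\right)} = \frac{1}{\left(-13\right) \left(-74\right) + \left(66 - 770\right)} = \frac{1}{962 - 704} = \frac{1}{258}$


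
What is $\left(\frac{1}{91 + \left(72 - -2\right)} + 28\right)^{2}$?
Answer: $\frac{21353641}{27225} \approx 784.34$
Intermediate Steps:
$\left(\frac{1}{91 + \left(72 - -2\right)} + 28\right)^{2} = \left(\frac{1}{91 + \left(72 + 2\right)} + 28\right)^{2} = \left(\frac{1}{91 + 74} + 28\right)^{2} = \left(\frac{1}{165} + 28\right)^{2} = \left(\frac{4621}{165}\right)^{2} = \frac{21353641}{27225}$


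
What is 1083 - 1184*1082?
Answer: -1280005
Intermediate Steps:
1083 - 1184*1082 = 1083 - 1281088 = -1280005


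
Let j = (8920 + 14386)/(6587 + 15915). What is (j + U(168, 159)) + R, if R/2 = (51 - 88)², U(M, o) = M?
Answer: 32707059/11251 ≈ 2907.0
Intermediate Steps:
R = 2738 (R = 2*(51 - 88)² = 2*(-37)² = 2*1369 = 2738)
j = 11653/11251 (j = 23306/22502 = 23306*(1/22502) = 11653/11251 ≈ 1.0357)
(j + U(168, 159)) + R = (11653/11251 + 168) + 2738 = 1901821/11251 + 2738 = 32707059/11251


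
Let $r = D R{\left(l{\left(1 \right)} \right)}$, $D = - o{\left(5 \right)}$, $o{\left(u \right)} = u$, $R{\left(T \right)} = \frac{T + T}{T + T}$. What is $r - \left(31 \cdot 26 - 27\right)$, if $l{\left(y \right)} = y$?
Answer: $-784$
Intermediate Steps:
$R{\left(T \right)} = 1$ ($R{\left(T \right)} = \frac{2 T}{2 T} = 2 T \frac{1}{2 T} = 1$)
$D = -5$ ($D = \left(-1\right) 5 = -5$)
$r = -5$ ($r = \left(-5\right) 1 = -5$)
$r - \left(31 \cdot 26 - 27\right) = -5 - \left(31 \cdot 26 - 27\right) = -5 - \left(806 - 27\right) = -5 - 779 = -784$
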